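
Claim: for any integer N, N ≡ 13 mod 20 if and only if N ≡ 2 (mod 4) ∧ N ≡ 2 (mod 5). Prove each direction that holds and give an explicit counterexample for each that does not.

Both directions fail.

(⟹) This fails: N = 13 gives 13 ≡ 13 (mod 20) but 13 ≡ 1 (mod 4), so the conjunction on the right does not hold.

(⟸) This fails: N = 2 satisfies both congruences on the right (2 ≡ 2 mod 4 and 2 ≡ 2 mod 5) yet 2 ≡ 2 (mod 20), not 13.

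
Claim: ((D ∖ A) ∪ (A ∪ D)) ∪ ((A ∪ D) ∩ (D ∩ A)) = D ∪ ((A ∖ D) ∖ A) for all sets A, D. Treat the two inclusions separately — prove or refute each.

The sets are not equal: only the reverse inclusion holds.

(⊆) This inclusion fails. Take A = {1}, D = ∅; then 1 ∈ ((D ∖ A) ∪ (A ∪ D)) ∪ ((A ∪ D) ∩ (D ∩ A)) but 1 ∉ D ∪ ((A ∖ D) ∖ A).

(⊇) Let x ∈ D ∪ ((A ∖ D) ∖ A). Then either x ∈ D and x ∉ A; or x ∈ A ∩ D. In each case x ∈ ((D ∖ A) ∪ (A ∪ D)) ∪ ((A ∪ D) ∩ (D ∩ A)), so D ∪ ((A ∖ D) ∖ A) ⊆ ((D ∖ A) ∪ (A ∪ D)) ∪ ((A ∪ D) ∩ (D ∩ A)).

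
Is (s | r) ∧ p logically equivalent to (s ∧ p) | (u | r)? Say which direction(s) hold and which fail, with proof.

Only the forward implication holds.

Forward direction. Assume the antecedent. If r is true, (s ∧ p) | (u | r) reduces to true regardless of the other variables. If r is false, the antecedent forces (s = T, r = F, p = T, u = F) or (s = T, r = F, p = T, u = T), and (s ∧ p) | (u | r) holds there. Either way (s ∧ p) | (u | r) holds.

Converse. This fails. Under s = F, r = T, p = F, u = F, the left side is false but the right side is true.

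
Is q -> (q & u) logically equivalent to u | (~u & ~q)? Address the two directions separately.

Equivalent; both directions hold.

(→) Assume the antecedent. If q is true, the antecedent forces (q = T, u = T), and u | (~u & ~q) holds there. If q is false, u | (~u & ~q) reduces to true regardless of the other variables. Either way u | (~u & ~q) holds.

(←) Assume the antecedent. If q is true, the antecedent forces (q = T, u = T), and q -> (q & u) holds there. If q is false, q -> (q & u) reduces to true regardless of the other variables. Either way q -> (q & u) holds.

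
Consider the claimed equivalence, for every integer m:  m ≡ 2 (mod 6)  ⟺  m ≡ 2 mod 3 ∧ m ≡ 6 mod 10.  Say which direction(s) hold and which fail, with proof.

[⇒] This fails: m = 2 gives 2 ≡ 2 (mod 6) but 2 ≡ 2 (mod 10), so the conjunction on the right does not hold.

[⇐] Conversely, if m ≡ 2 (mod 3) and m ≡ 6 (mod 10), then by the Chinese remainder theorem m ≡ 26 (mod 30). Since 26 ≡ 2 (mod 6) and 6 ∣ 30, we get m ≡ 2 (mod 6).

The forward direction fails; the converse holds.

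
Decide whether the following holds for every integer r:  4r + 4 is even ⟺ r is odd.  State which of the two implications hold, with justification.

(→) This fails: take r = 6. Then 4r + 4 = 28, which is even, yet r = 6 is even, not odd.

(←) Suppose r is odd. Since 4 is even, 4r is even for every r, so 4r + 4 has the same parity as 4, which is even. Hence 4r + 4 is even.

The forward direction fails; the converse holds.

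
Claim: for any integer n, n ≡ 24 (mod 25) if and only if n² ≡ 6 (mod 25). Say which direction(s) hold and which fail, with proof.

Neither direction holds.

(⟹) This fails: take n = 24. Then 24 ≡ 24 (mod 25), but 24² = 576 ≡ 1 (mod 25), not 6.

(⟸) This fails: take n = 9. Then 9² = 81 ≡ 6 (mod 25), yet 9 ≡ 9 (mod 25), not 24.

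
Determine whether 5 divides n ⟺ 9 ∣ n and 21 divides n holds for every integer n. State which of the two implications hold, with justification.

[⇒] This fails: take n = 5. Certainly 5 ∣ 5, but 9 ∤ 5.

[⇐] This fails: take n = 63. Both 9 ∣ 63 and 21 ∣ 63, yet 63 is not a multiple of 5 (since 63 = 12·5 + 3), so 5 ∤ 63.

Both directions fail.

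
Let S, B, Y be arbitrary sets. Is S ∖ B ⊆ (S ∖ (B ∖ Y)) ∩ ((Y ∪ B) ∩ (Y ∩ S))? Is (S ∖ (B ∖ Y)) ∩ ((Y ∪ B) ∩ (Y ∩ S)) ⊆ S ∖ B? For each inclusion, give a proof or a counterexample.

(⟹) This inclusion fails. Take S = {1}, B = ∅, Y = ∅; then 1 ∈ S ∖ B but 1 ∉ (S ∖ (B ∖ Y)) ∩ ((Y ∪ B) ∩ (Y ∩ S)).

(⟸) This inclusion fails. Take S = {1}, B = {1}, Y = {1}; then 1 ∈ (S ∖ (B ∖ Y)) ∩ ((Y ∪ B) ∩ (Y ∩ S)) but 1 ∉ S ∖ B.

Neither inclusion holds.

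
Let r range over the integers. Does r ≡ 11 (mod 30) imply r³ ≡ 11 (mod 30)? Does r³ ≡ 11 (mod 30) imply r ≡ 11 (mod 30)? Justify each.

Equivalent; both directions hold.

(⟹) Suppose r ≡ 11 (mod 30). Write r = 30j + 11. Then (30j + 11)³ = 27000j³ + 29700j² + 10890j + 1331 = 30(900j³ + 990j² + 363j + 44) + 11, so r³ ≡ 11 (mod 30).

(⟸) Conversely, suppose r³ ≡ 11 (mod 30). The only residue r in {0, …, 29} with r³ ≡ 11 (mod 30) is r = 11, so r ≡ 11 (mod 30).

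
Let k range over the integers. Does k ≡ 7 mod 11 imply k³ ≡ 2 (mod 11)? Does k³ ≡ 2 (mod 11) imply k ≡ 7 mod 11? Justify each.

[⇒] Suppose k ≡ 7 mod 11. Write k = 11j + 7. Then (11j + 7)³ = 1331j³ + 2541j² + 1617j + 343 = 11(121j³ + 231j² + 147j + 31) + 2, so k³ ≡ 2 (mod 11).

[⇐] Conversely, suppose k³ ≡ 2 (mod 11). The only residue r in {0, …, 10} with r³ ≡ 2 (mod 11) is r = 7, so k ≡ 7 (mod 11).

Both directions hold; the statement is true.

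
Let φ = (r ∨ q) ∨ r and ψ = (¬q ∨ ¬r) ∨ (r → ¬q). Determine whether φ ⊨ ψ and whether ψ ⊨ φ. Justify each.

[⇒] This fails. Under q = T, r = T, the left side is true but the right side is false.

[⇐] This fails. Under q = F, r = F, the left side is false but the right side is true.

Neither implication holds.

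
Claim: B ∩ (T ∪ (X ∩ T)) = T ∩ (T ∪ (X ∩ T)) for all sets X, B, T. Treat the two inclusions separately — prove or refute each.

Forward inclusion. Let x ∈ B ∩ (T ∪ (X ∩ T)). Then either x ∈ B ∩ T and x ∉ X; or x ∈ X ∩ B ∩ T. In each case x ∈ T ∩ (T ∪ (X ∩ T)), so B ∩ (T ∪ (X ∩ T)) ⊆ T ∩ (T ∪ (X ∩ T)).

Reverse inclusion. This inclusion fails. Take X = ∅, B = ∅, T = {1}; then 1 ∈ T ∩ (T ∪ (X ∩ T)) but 1 ∉ B ∩ (T ∪ (X ∩ T)).

(⊆) holds; (⊇) fails.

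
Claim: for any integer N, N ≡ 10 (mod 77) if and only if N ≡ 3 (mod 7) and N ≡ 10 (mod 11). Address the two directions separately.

The biconditional holds.

[⇒] Suppose N ≡ 10 (mod 77); write N = 77j + 10. Since 7 ∣ 77, reducing mod 7 gives N ≡ 10 ≡ 3 (mod 7); since 11 ∣ 77, reducing mod 11 gives N ≡ 10 (mod 11).

[⇐] Conversely, if N ≡ 3 (mod 7) and N ≡ 10 (mod 11), then by the Chinese remainder theorem N ≡ 10 (mod 77). This is exactly N ≡ 10 (mod 77).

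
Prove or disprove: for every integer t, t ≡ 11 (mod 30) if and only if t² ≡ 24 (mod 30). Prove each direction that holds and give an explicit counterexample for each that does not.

Forward direction. This fails: take t = 11. Then 11 ≡ 11 (mod 30), but 11² = 121 ≡ 1 (mod 30), not 24.

Converse. This fails: take t = 12. Then 12² = 144 ≡ 24 (mod 30), yet 12 ≡ 12 (mod 30), not 11.

Both directions fail.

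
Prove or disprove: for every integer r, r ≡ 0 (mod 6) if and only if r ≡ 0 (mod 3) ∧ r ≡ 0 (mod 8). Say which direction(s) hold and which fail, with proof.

(⇐) If r ≡ 0 (mod 3) and r ≡ 0 (mod 8), then by the Chinese remainder theorem r ≡ 0 (mod 24). Since 0 ≡ 0 (mod 6) and 6 ∣ 24, we get r ≡ 0 (mod 6).

(⇒) This fails: r = 18 gives 18 ≡ 0 (mod 6) but 18 ≡ 2 (mod 8), so the conjunction on the right does not hold.

Not equivalent: only (⇐) holds.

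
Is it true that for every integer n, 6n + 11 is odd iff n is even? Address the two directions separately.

The forward direction fails; the converse holds.

(→) This fails: take n = 7. Then 6n + 11 = 53, which is odd, yet n = 7 is odd, not even.

(←) Suppose n is even. Since 6 is even, 6n is even for every n, so 6n + 11 has the same parity as 11, which is odd. Hence 6n + 11 is odd.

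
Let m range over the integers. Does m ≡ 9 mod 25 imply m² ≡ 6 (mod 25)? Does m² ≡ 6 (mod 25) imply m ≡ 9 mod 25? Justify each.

(⇒) holds; (⇐) fails.

Forward direction. Suppose m ≡ 9 mod 25. Write m = 25j + 9. Then (25j + 9)² = 625j² + 450j + 81 = 25(25j² + 18j + 3) + 6, so m² ≡ 6 (mod 25).

Converse. This fails: take m = 16. Then 16² = 256 ≡ 6 (mod 25), yet 16 ≡ 16 (mod 25), not 9.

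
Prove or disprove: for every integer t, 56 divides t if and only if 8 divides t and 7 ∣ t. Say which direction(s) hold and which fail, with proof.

Both implications hold.

(⟹) If 56 ∣ t, write t = 56q. Since 56 = 7·8, t = 8·(7q), so 8 ∣ t; and since 56 = 8·7, t = 7·(8q), so 7 ∣ t.

(⟸) Suppose 8 ∣ t and 7 ∣ t. Any common multiple of 8 and 7 is a multiple of their lcm; here gcd(8, 7) = 1, so lcm(8, 7) = 8·7 = 56, so 56 ∣ t.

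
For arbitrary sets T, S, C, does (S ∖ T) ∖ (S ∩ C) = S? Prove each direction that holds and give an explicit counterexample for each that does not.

(⟸) This inclusion fails. Take T = {1}, S = {1}, C = ∅; then 1 ∈ S but 1 ∉ (S ∖ T) ∖ (S ∩ C).

(⟹) Let x ∈ (S ∖ T) ∖ (S ∩ C). Then x ∈ S and x ∉ T, C, from which x ∈ S.

The sets are not equal: only the forward inclusion holds.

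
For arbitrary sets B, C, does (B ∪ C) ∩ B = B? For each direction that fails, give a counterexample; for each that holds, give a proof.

Both inclusions hold; the sets are equal.

(⟹) Let x ∈ (B ∪ C) ∩ B. Then either x ∈ B and x ∉ C; or x ∈ B ∩ C. In each case x ∈ B, so (B ∪ C) ∩ B ⊆ B.

(⟸) Let x ∈ B. Then either x ∈ B and x ∉ C; or x ∈ B ∩ C. In each case x ∈ (B ∪ C) ∩ B, so B ⊆ (B ∪ C) ∩ B.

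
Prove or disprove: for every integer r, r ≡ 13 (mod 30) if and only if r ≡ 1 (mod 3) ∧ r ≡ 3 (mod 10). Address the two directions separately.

The biconditional holds.

(⇒) Suppose r ≡ 13 (mod 30); write r = 30j + 13. Since 3 ∣ 30, reducing mod 3 gives r ≡ 13 ≡ 1 (mod 3); since 10 ∣ 30, reducing mod 10 gives r ≡ 13 ≡ 3 (mod 10).

(⇐) Conversely, if r ≡ 1 (mod 3) and r ≡ 3 (mod 10), then by the Chinese remainder theorem r ≡ 13 (mod 30). This is exactly r ≡ 13 (mod 30).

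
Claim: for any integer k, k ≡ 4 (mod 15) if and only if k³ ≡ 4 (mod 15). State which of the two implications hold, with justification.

Equivalent; both directions hold.

(⇒) Suppose k ≡ 4 (mod 15). Write k = 15j + 4. Then (15j + 4)³ = 3375j³ + 2700j² + 720j + 64 = 15(225j³ + 180j² + 48j + 4) + 4, so k³ ≡ 4 (mod 15).

(⇐) Conversely, suppose k³ ≡ 4 (mod 15). The only residue r in {0, …, 14} with r³ ≡ 4 (mod 15) is r = 4, so k ≡ 4 (mod 15).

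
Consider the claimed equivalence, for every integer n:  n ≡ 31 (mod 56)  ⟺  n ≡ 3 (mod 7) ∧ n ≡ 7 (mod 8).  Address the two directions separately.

Both implications hold.

(⟸) If n ≡ 3 (mod 7) and n ≡ 7 (mod 8), then by the Chinese remainder theorem n ≡ 31 (mod 56). This is exactly n ≡ 31 (mod 56).

(⟹) Suppose n ≡ 31 (mod 56); write n = 56j + 31. Since 7 ∣ 56, reducing mod 7 gives n ≡ 31 ≡ 3 (mod 7); since 8 ∣ 56, reducing mod 8 gives n ≡ 31 ≡ 7 (mod 8).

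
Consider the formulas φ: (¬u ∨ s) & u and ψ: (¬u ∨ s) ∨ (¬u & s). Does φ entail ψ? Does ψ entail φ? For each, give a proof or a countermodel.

Not equivalent: only (⇒) holds.

Converse. This fails. Under u = F, s = F, the left side is false but the right side is true.

Forward direction. Assume the antecedent. If u is true, the antecedent forces (u = T, s = T), and (¬u ∨ s) ∨ (¬u & s) holds there. If u is false, the antecedent cannot hold. Either way (¬u ∨ s) ∨ (¬u & s) holds.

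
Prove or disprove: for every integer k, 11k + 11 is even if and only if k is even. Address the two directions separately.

Forward direction. This fails: k = 3 gives 11k + 11 = 44, which is even, but 3 is odd, not even.

Converse. This also fails: k = 6 is even, but 11k + 11 = 77 is odd, not even.

Neither implication holds.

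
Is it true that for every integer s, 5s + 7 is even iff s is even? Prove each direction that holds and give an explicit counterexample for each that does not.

(⇒) This fails: s = 7 gives 5s + 7 = 42, which is even, but 7 is odd, not even.

(⇐) This also fails: s = 2 is even, but 5s + 7 = 17 is odd, not even.

Neither direction holds.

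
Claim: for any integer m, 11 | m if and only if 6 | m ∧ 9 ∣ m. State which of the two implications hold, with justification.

Forward direction. This fails: take m = 11. Certainly 11 ∣ 11, but 6 ∤ 11.

Converse. This fails: take m = 18. Both 6 ∣ 18 and 9 ∣ 18, yet 18 is not a multiple of 11 (since 18 = 1·11 + 7), so 11 ∤ 18.

Neither implication holds.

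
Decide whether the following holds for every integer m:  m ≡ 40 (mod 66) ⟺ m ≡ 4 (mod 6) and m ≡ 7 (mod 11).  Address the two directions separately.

Both directions hold.

(→) Suppose m ≡ 40 (mod 66); write m = 66j + 40. Since 6 ∣ 66, reducing mod 6 gives m ≡ 40 ≡ 4 (mod 6); since 11 ∣ 66, reducing mod 11 gives m ≡ 40 ≡ 7 (mod 11).

(←) Conversely, if m ≡ 4 (mod 6) and m ≡ 7 (mod 11), then by the Chinese remainder theorem m ≡ 40 (mod 66). This is exactly m ≡ 40 (mod 66).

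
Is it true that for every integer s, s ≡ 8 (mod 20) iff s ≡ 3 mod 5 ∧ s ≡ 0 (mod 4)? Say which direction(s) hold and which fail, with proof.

Both directions hold; the statement is true.

Forward direction. Suppose s ≡ 8 (mod 20); write s = 20j + 8. Since 5 ∣ 20, reducing mod 5 gives s ≡ 8 ≡ 3 (mod 5); since 4 ∣ 20, reducing mod 4 gives s ≡ 8 ≡ 0 (mod 4).

Converse. If s ≡ 3 (mod 5) and s ≡ 0 (mod 4), then by the Chinese remainder theorem s ≡ 8 (mod 20). This is exactly s ≡ 8 (mod 20).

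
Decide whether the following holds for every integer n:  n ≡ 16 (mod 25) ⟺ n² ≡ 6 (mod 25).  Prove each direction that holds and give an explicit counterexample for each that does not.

The forward direction holds; the converse fails.

(⇒) Suppose n ≡ 16 (mod 25). Write n = 25j + 16. Then (25j + 16)² = 625j² + 800j + 256 = 25(25j² + 32j + 10) + 6, so n² ≡ 6 (mod 25).

(⇐) This fails: take n = 9. Then 9² = 81 ≡ 6 (mod 25), yet 9 ≡ 9 (mod 25), not 16.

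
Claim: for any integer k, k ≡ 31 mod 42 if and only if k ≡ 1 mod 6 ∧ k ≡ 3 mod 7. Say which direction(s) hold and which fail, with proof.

Both implications hold.

Forward direction. Suppose k ≡ 31 (mod 42); write k = 42j + 31. Since 6 ∣ 42, reducing mod 6 gives k ≡ 31 ≡ 1 (mod 6); since 7 ∣ 42, reducing mod 7 gives k ≡ 31 ≡ 3 (mod 7).

Converse. If k ≡ 1 (mod 6) and k ≡ 3 (mod 7), then by the Chinese remainder theorem k ≡ 31 (mod 42). This is exactly k ≡ 31 (mod 42).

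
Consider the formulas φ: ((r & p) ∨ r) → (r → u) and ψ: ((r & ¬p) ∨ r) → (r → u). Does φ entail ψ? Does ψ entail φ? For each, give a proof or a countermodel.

[⇒] Assume the antecedent. If u is true, ((r & ¬p) ∨ r) → (r → u) reduces to true regardless of the other variables. If u is false, the antecedent forces (p = F, u = F, r = F) or (p = T, u = F, r = F), and ((r & ¬p) ∨ r) → (r → u) holds there. Either way ((r & ¬p) ∨ r) → (r → u) holds.

[⇐] Assume the antecedent. If u is true, ((r & p) ∨ r) → (r → u) reduces to true regardless of the other variables. If u is false, the antecedent forces (p = F, u = F, r = F) or (p = T, u = F, r = F), and ((r & p) ∨ r) → (r → u) holds there. Either way ((r & p) ∨ r) → (r → u) holds.

Both directions hold; the statement is true.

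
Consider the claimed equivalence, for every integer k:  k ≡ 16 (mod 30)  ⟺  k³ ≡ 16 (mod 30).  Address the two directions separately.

(←) Suppose k³ ≡ 16 (mod 30). The only residue r in {0, …, 29} with r³ ≡ 16 (mod 30) is r = 16, so k ≡ 16 (mod 30).

(→) Suppose k ≡ 16 (mod 30). Write k = 30j + 16. Then (30j + 16)³ = 27000j³ + 43200j² + 23040j + 4096 = 30(900j³ + 1440j² + 768j + 136) + 16, so k³ ≡ 16 (mod 30).

Equivalent; both directions hold.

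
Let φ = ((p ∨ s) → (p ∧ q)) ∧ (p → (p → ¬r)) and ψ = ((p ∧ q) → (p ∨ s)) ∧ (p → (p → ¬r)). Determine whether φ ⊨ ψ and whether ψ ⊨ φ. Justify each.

(⇒) holds; (⇐) fails.

(⟹) Assume the antecedent. If p is true, the antecedent forces (q = T, p = T, s = F, r = F) or (q = T, p = T, s = T, r = F), and the consequent holds there. If p is false, the consequent reduces to true regardless of the other variables. Either way the consequent holds.

(⟸) This fails. Under q = F, p = T, s = F, r = F, the left side is false but the right side is true.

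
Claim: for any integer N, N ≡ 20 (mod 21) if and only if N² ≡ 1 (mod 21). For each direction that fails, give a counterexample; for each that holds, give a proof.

Forward direction. Suppose N ≡ 20 (mod 21). Write N = 21j + 20. Then (21j + 20)² = 441j² + 840j + 400 = 21(21j² + 40j + 19) + 1, so N² ≡ 1 (mod 21).

Converse. This fails: take N = 1. Then 1² = 1 ≡ 1 (mod 21), yet 1 ≡ 1 (mod 21), not 20.

Only the forward implication holds.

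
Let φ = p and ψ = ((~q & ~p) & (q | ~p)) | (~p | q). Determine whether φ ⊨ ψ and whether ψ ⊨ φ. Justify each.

Forward direction. This fails. Under p = T, q = F, the left side is true but the right side is false.

Converse. This fails. Under p = F, q = F, the left side is false but the right side is true.

Neither implication holds.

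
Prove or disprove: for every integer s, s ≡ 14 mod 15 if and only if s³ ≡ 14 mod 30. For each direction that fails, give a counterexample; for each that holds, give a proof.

Only the reverse direction holds.

(←) The residues r modulo 30 with r³ ≡ 14 (mod 30) are exactly {14}, and each is ≡ 14 (mod 15).

(→) This fails: take s = 29. Then 29 ≡ 14 (mod 15), but 29³ = 24389 ≡ 29 (mod 30), not 14.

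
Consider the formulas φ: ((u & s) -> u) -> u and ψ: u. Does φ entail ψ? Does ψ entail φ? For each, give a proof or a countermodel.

(⟸) Assume the antecedent. If u is true, ((u & s) -> u) -> u reduces to true regardless of the other variables. If u is false, the antecedent cannot hold. Either way ((u & s) -> u) -> u holds.

(⟹) Assume the antecedent. If u is true, u reduces to true regardless of the other variables. If u is false, the antecedent cannot hold. Either way u holds.

The biconditional holds.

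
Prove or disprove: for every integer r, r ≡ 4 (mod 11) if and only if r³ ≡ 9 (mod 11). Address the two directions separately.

[⇒] Suppose r ≡ 4 (mod 11). Write r = 11j + 4. Then (11j + 4)³ = 1331j³ + 1452j² + 528j + 64 = 11(121j³ + 132j² + 48j + 5) + 9, so r³ ≡ 9 (mod 11).

[⇐] For the converse, argue contrapositively. If r ≢ 4 (mod 11), then r is congruent to one of 0, 1, 2, 3, 5, 6, 7, 8, 9, 10 modulo 11, and these give r³ ≡ 0, 1, 8, 5, 4, 7, 2, 6, 3, 10 respectively — never 9.

Both directions hold.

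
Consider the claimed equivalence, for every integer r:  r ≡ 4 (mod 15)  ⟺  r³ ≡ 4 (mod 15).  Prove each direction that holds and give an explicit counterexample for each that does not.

Both implications hold.

[⇒] Suppose r ≡ 4 (mod 15). Write r = 15j + 4. Then (15j + 4)³ = 3375j³ + 2700j² + 720j + 64 = 15(225j³ + 180j² + 48j + 4) + 4, so r³ ≡ 4 (mod 15).

[⇐] Conversely, suppose r³ ≡ 4 (mod 15). The only residue r in {0, …, 14} with r³ ≡ 4 (mod 15) is r = 4, so r ≡ 4 (mod 15).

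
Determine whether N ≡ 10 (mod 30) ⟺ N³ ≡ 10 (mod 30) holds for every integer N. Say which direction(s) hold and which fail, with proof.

(→) Suppose N ≡ 10 (mod 30). Write N = 30j + 10. Then (30j + 10)³ = 27000j³ + 27000j² + 9000j + 1000 = 30(900j³ + 900j² + 300j + 33) + 10, so N³ ≡ 10 (mod 30).

(←) Conversely, suppose N³ ≡ 10 (mod 30). The only residue r in {0, …, 29} with r³ ≡ 10 (mod 30) is r = 10, so N ≡ 10 (mod 30).

Both implications hold.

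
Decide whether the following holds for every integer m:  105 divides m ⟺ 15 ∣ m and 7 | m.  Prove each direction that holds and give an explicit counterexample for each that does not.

The biconditional holds.

(⇐) Suppose 15 ∣ m and 7 ∣ m. Any common multiple of 15 and 7 is a multiple of their lcm; here gcd(15, 7) = 1, so lcm(15, 7) = 15·7 = 105, so 105 ∣ m.

(⇒) If 105 ∣ m, write m = 105q. Since 105 = 7·15, m = 15·(7q), so 15 ∣ m; and since 105 = 15·7, m = 7·(15q), so 7 ∣ m.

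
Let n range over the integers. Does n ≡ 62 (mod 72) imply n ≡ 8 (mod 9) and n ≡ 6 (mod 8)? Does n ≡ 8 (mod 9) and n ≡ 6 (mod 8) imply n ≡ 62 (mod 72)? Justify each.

The biconditional holds.

(⇒) Suppose n ≡ 62 (mod 72); write n = 72j + 62. Since 9 ∣ 72, reducing mod 9 gives n ≡ 62 ≡ 8 (mod 9); since 8 ∣ 72, reducing mod 8 gives n ≡ 62 ≡ 6 (mod 8).

(⇐) Conversely, if n ≡ 8 (mod 9) and n ≡ 6 (mod 8), then by the Chinese remainder theorem n ≡ 62 (mod 72). This is exactly n ≡ 62 (mod 72).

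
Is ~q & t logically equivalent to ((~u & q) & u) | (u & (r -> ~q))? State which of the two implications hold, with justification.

Both directions fail.

(→) This fails. Under r = F, u = F, t = T, q = F, the left side is true but the right side is false.

(←) This fails. Under r = F, u = T, t = F, q = F, the left side is false but the right side is true.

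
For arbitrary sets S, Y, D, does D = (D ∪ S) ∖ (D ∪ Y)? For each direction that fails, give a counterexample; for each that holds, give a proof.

Both inclusions fail.

(⊆) This inclusion fails. Take S = ∅, Y = ∅, D = {1}; then 1 ∈ D but 1 ∉ (D ∪ S) ∖ (D ∪ Y).

(⊇) This inclusion fails. Take S = {1}, Y = ∅, D = ∅; then 1 ∈ (D ∪ S) ∖ (D ∪ Y) but 1 ∉ D.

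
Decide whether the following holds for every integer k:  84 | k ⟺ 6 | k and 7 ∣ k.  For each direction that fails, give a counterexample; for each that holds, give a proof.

Not equivalent: only (⇒) holds.

(⇒) If 84 ∣ k, write k = 84q. Since 84 = 14·6, k = 6·(14q), so 6 ∣ k; and since 84 = 12·7, k = 7·(12q), so 7 ∣ k.

(⇐) This fails: take k = 42. Both 6 ∣ 42 and 7 ∣ 42, yet 42 is not a multiple of 84 (since 42 = 0·84 + 42), so 84 ∤ 42.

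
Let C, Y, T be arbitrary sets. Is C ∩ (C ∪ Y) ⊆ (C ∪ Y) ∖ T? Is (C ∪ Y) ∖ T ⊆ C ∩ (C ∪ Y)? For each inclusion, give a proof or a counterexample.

(⟹) This inclusion fails. Take C = {1}, Y = ∅, T = {1}; then 1 ∈ C ∩ (C ∪ Y) but 1 ∉ (C ∪ Y) ∖ T.

(⟸) This inclusion fails. Take C = ∅, Y = {1}, T = ∅; then 1 ∈ (C ∪ Y) ∖ T but 1 ∉ C ∩ (C ∪ Y).

(⊆) fails and (⊇) fails.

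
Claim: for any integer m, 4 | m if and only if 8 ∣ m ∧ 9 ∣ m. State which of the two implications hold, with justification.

Not equivalent: only (⇐) holds.

(→) This fails: take m = 4. Certainly 4 ∣ 4, but 8 ∤ 4.

(←) Suppose 8 ∣ m and 9 ∣ m. Any common multiple of 8 and 9 is a multiple of their lcm; here gcd(8, 9) = 1, so lcm(8, 9) = 8·9 = 72, so 72 ∣ m. Since 4 ∣ 72, it follows that 4 ∣ m.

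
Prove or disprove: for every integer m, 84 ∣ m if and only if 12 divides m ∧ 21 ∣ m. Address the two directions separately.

The biconditional holds.

(→) If 84 ∣ m, write m = 84q. Since 84 = 7·12, m = 12·(7q), so 12 ∣ m; and since 84 = 4·21, m = 21·(4q), so 21 ∣ m.

(←) Suppose 12 ∣ m and 21 ∣ m. Any common multiple of 12 and 21 is a multiple of their lcm; here lcm(12, 21) = 12·21/gcd(12, 21) = 252/3 = 84, so 84 ∣ m.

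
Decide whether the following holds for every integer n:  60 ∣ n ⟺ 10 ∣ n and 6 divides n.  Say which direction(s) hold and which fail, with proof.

Not equivalent: only (⇒) holds.

Forward direction. If 60 ∣ n, write n = 60q. Since 60 = 6·10, n = 10·(6q), so 10 ∣ n; and since 60 = 10·6, n = 6·(10q), so 6 ∣ n.

Converse. This fails: take n = 30. Both 10 ∣ 30 and 6 ∣ 30, yet 30 is not a multiple of 60 (since 30 = 0·60 + 30), so 60 ∤ 30.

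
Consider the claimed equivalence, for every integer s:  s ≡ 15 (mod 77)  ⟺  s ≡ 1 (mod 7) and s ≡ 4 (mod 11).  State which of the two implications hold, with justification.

Forward direction. Suppose s ≡ 15 (mod 77); write s = 77j + 15. Since 7 ∣ 77, reducing mod 7 gives s ≡ 15 ≡ 1 (mod 7); since 11 ∣ 77, reducing mod 11 gives s ≡ 15 ≡ 4 (mod 11).

Converse. If s ≡ 1 (mod 7) and s ≡ 4 (mod 11), then by the Chinese remainder theorem s ≡ 15 (mod 77). This is exactly s ≡ 15 (mod 77).

The biconditional holds.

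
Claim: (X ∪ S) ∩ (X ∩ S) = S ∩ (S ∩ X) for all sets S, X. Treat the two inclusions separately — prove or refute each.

Both inclusions hold; the sets are equal.

(⊆) Let x ∈ (X ∪ S) ∩ (X ∩ S). Then x ∈ S ∩ X, from which x ∈ S ∩ (S ∩ X).

(⊇) Let x ∈ S ∩ (S ∩ X). Then x ∈ S ∩ X, from which x ∈ (X ∪ S) ∩ (X ∩ S).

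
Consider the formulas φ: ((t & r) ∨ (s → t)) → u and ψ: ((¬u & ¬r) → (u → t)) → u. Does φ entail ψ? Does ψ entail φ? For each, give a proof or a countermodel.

(⇒) fails; (⇐) holds.

[⇒] This fails. Under r = F, u = F, s = T, t = F, the left side is true but the right side is false.

[⇐] Assume the antecedent. If u is true, ((t & r) ∨ (s → t)) → u reduces to true regardless of the other variables. If u is false, the antecedent cannot hold. Either way ((t & r) ∨ (s → t)) → u holds.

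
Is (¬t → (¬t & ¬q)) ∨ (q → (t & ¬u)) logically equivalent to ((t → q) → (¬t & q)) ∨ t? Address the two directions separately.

Forward direction. This fails. Under u = F, t = F, q = F, the left side is true but the right side is false.

Converse. This fails. Under u = F, t = F, q = T, the left side is false but the right side is true.

(⇒) fails and (⇐) fails.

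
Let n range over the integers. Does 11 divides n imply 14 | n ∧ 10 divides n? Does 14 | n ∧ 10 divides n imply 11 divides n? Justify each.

Forward direction. This fails: take n = 11. Certainly 11 ∣ 11, but 14 ∤ 11.

Converse. This fails: take n = 70. Both 14 ∣ 70 and 10 ∣ 70, yet 70 is not a multiple of 11 (since 70 = 6·11 + 4), so 11 ∤ 70.

(⇒) fails and (⇐) fails.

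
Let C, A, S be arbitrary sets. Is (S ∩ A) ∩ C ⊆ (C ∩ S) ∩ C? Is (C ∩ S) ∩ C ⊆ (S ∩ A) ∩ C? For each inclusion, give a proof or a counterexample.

(⟹) Let x ∈ (S ∩ A) ∩ C. Then x ∈ C ∩ A ∩ S, from which x ∈ (C ∩ S) ∩ C.

(⟸) This inclusion fails. Take C = {1}, A = ∅, S = {1}; then 1 ∈ (C ∩ S) ∩ C but 1 ∉ (S ∩ A) ∩ C.

The sets are not equal: only the forward inclusion holds.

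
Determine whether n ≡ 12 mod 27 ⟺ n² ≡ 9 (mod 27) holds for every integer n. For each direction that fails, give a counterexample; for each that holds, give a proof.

Forward direction. Suppose n ≡ 12 mod 27. Write n = 27j + 12. Then (27j + 12)² = 729j² + 648j + 144 = 27(27j² + 24j + 5) + 9, so n² ≡ 9 (mod 27).

Converse. This fails: take n = 3. Then 3² = 9 ≡ 9 (mod 27), yet 3 ≡ 3 (mod 27), not 12.

Only the forward direction holds.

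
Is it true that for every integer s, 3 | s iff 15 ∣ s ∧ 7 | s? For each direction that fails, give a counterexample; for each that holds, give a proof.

Only the reverse direction holds.

(⟹) This fails: take s = 3. Certainly 3 ∣ 3, but 15 ∤ 3.

(⟸) Suppose 15 ∣ s and 7 ∣ s. Any common multiple of 15 and 7 is a multiple of their lcm; here gcd(15, 7) = 1, so lcm(15, 7) = 15·7 = 105, so 105 ∣ s. Since 3 ∣ 105, it follows that 3 ∣ s.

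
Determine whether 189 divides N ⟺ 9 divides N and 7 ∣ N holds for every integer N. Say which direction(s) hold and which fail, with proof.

[⇒] If 189 ∣ N, write N = 189q. Since 189 = 21·9, N = 9·(21q), so 9 ∣ N; and since 189 = 27·7, N = 7·(27q), so 7 ∣ N.

[⇐] This fails: take N = 63. Both 9 ∣ 63 and 7 ∣ 63, yet 63 is not a multiple of 189 (since 63 = 0·189 + 63), so 189 ∤ 63.

Only the forward direction holds.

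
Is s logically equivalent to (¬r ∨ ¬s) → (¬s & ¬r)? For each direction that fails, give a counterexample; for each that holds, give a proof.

[⇒] This fails. Under r = F, s = T, the left side is true but the right side is false.

[⇐] This fails. Under r = F, s = F, the left side is false but the right side is true.

Neither direction holds.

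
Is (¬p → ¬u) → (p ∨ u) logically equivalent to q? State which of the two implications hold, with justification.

Neither direction holds.

(→) This fails. Under p = T, u = F, q = F, the left side is true but the right side is false.

(←) This fails. Under p = F, u = F, q = T, the left side is false but the right side is true.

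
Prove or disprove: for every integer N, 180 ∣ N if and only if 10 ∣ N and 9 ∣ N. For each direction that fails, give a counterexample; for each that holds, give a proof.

(→) If 180 ∣ N, write N = 180q. Since 180 = 18·10, N = 10·(18q), so 10 ∣ N; and since 180 = 20·9, N = 9·(20q), so 9 ∣ N.

(←) This fails: take N = 90. Both 10 ∣ 90 and 9 ∣ 90, yet 90 is not a multiple of 180 (since 90 = 0·180 + 90), so 180 ∤ 90.

Not equivalent: only (⇒) holds.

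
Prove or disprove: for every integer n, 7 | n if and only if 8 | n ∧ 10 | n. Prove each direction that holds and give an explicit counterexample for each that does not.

(→) This fails: take n = 7. Certainly 7 ∣ 7, but 8 ∤ 7.

(←) This fails: take n = 40. Both 8 ∣ 40 and 10 ∣ 40, yet 40 is not a multiple of 7 (since 40 = 5·7 + 5), so 7 ∤ 40.

Both directions fail.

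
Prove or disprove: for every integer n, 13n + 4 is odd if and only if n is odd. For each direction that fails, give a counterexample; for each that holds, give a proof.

Equivalent; both directions hold.

(⇒) Suppose 13n + 4 is odd. Since 13 is odd, 13n and n have the same parity, so 13n + 4 ≡ n + 4 (mod 2). As 4 is even, 13n + 4 is odd exactly when n is odd. Thus n is odd.

(⇐) Conversely, suppose n is odd; write n = 2j + 1. Then 13n + 4 = 13·(2j + 1) + 4 = 2·13j + 17, which is odd.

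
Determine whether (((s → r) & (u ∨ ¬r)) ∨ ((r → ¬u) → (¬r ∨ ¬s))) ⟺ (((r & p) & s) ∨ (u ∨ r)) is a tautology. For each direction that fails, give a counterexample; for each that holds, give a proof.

(⇒) This fails. Under s = F, r = F, u = F, p = F, the left side is true but the right side is false.

(⇐) This fails. Under s = T, r = T, u = F, p = F, the left side is false but the right side is true.

Neither implication holds.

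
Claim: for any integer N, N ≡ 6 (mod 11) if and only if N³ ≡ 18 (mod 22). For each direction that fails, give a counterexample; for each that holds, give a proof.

The forward direction fails; the converse holds.

(⟹) This fails: take N = 17. Then 17 ≡ 6 (mod 11), but 17³ = 4913 ≡ 7 (mod 22), not 18.

(⟸) Conversely, the residues r modulo 22 with r³ ≡ 18 (mod 22) are exactly {6}, and each is ≡ 6 (mod 11).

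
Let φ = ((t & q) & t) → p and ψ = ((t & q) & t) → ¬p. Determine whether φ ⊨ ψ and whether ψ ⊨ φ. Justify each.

(⇒) This fails. Under q = T, p = T, t = T, the left side is true but the right side is false.

(⇐) This fails. Under q = T, p = F, t = T, the left side is false but the right side is true.

Neither implication holds.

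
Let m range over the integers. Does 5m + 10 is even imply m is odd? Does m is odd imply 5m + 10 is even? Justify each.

Neither direction holds.

Forward direction. This fails: m = 2 gives 5m + 10 = 20, which is even, but 2 is even, not odd.

Converse. This also fails: m = 1 is odd, but 5m + 10 = 15 is odd, not even.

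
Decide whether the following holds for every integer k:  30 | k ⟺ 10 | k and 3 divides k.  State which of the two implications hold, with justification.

[⇐] Suppose 10 ∣ k and 3 ∣ k. Any common multiple of 10 and 3 is a multiple of their lcm; here gcd(10, 3) = 1, so lcm(10, 3) = 10·3 = 30, so 30 ∣ k.

[⇒] If 30 ∣ k, write k = 30q. Since 30 = 3·10, k = 10·(3q), so 10 ∣ k; and since 30 = 10·3, k = 3·(10q), so 3 ∣ k.

The biconditional holds.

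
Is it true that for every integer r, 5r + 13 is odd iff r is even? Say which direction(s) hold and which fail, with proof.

The biconditional holds.

[⇒] Suppose 5r + 13 is odd. Since 5 is odd, 5r and r have the same parity, so 5r + 13 ≡ r + 13 (mod 2). As 13 is odd, 5r + 13 is odd exactly when r is even. Thus r is even.

[⇐] Conversely, suppose r is even; write r = 2j. Then 5r + 13 = 5·(2j) + 13 = 2·5j + 13, which is odd.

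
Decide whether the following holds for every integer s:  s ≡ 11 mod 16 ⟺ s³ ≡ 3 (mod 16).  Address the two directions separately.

Both directions hold; the statement is true.

(⇒) Suppose s ≡ 11 mod 16. Write s = 16j + 11. Then (16j + 11)³ = 4096j³ + 8448j² + 5808j + 1331 = 16(256j³ + 528j² + 363j + 83) + 3, so s³ ≡ 3 (mod 16).

(⇐) Conversely, suppose s³ ≡ 3 (mod 16). The only residue r in {0, …, 15} with r³ ≡ 3 (mod 16) is r = 11, so s ≡ 11 (mod 16).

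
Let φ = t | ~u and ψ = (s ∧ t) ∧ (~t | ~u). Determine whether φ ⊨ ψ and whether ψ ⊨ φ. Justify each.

(⟹) This fails. Under u = F, s = F, t = F, the left side is true but the right side is false.

(⟸) Assume the antecedent. If u is true, the antecedent cannot hold. If u is false, t | ~u reduces to true regardless of the other variables. Either way t | ~u holds.

(⇒) fails; (⇐) holds.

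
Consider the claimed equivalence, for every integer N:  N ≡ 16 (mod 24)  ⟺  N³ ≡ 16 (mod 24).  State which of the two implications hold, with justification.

(⇒) Suppose N ≡ 16 (mod 24). Write N = 24j + 16. Then (24j + 16)³ = 13824j³ + 27648j² + 18432j + 4096 = 24(576j³ + 1152j² + 768j + 170) + 16, so N³ ≡ 16 (mod 24).

(⇐) This fails: take N = 4. Then 4³ = 64 ≡ 16 (mod 24), yet 4 ≡ 4 (mod 24), not 16.

(⇒) holds; (⇐) fails.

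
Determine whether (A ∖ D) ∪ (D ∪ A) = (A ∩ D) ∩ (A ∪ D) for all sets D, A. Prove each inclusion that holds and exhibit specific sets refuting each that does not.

Only the reverse inclusion holds.

Forward inclusion. This inclusion fails. Take D = {1}, A = ∅; then 1 ∈ (A ∖ D) ∪ (D ∪ A) but 1 ∉ (A ∩ D) ∩ (A ∪ D).

Reverse inclusion. Let x ∈ (A ∩ D) ∩ (A ∪ D). Then x ∈ D ∩ A, from which x ∈ (A ∖ D) ∪ (D ∪ A).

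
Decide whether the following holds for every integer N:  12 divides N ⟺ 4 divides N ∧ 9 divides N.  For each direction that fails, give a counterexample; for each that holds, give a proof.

Only the converse holds.

[⇒] This fails: take N = 12. Certainly 12 ∣ 12, but 9 ∤ 12.

[⇐] Suppose 4 ∣ N and 9 ∣ N. Any common multiple of 4 and 9 is a multiple of their lcm; here gcd(4, 9) = 1, so lcm(4, 9) = 4·9 = 36, so 36 ∣ N. Since 12 ∣ 36, it follows that 12 ∣ N.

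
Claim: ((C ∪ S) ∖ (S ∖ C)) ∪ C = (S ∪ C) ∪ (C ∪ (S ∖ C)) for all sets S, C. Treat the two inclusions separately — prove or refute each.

Only the forward inclusion holds.

Forward inclusion. Let x ∈ ((C ∪ S) ∖ (S ∖ C)) ∪ C. Then either x ∈ C and x ∉ S; or x ∈ S ∩ C. In each case x ∈ (S ∪ C) ∪ (C ∪ (S ∖ C)), so ((C ∪ S) ∖ (S ∖ C)) ∪ C ⊆ (S ∪ C) ∪ (C ∪ (S ∖ C)).

Reverse inclusion. This inclusion fails. Take S = {1}, C = ∅; then 1 ∈ (S ∪ C) ∪ (C ∪ (S ∖ C)) but 1 ∉ ((C ∪ S) ∖ (S ∖ C)) ∪ C.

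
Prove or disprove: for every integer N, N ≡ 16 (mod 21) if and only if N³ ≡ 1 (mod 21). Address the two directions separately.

(→) Suppose N ≡ 16 (mod 21). Write N = 21j + 16. Then (21j + 16)³ = 9261j³ + 21168j² + 16128j + 4096 = 21(441j³ + 1008j² + 768j + 195) + 1, so N³ ≡ 1 (mod 21).

(←) This fails: take N = 1. Then 1³ = 1 ≡ 1 (mod 21), yet 1 ≡ 1 (mod 21), not 16.

(⇒) holds; (⇐) fails.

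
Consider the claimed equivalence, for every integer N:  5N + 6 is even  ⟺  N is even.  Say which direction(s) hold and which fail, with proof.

(⇒) Suppose 5N + 6 is even. Since 5 is odd, 5N and N have the same parity, so 5N + 6 ≡ N + 6 (mod 2). As 6 is even, 5N + 6 is even exactly when N is even. Thus N is even.

(⇐) Conversely, suppose N is even; write N = 2j. Then 5N + 6 = 5·(2j) + 6 = 2·5j + 6, which is even.

Equivalent; both directions hold.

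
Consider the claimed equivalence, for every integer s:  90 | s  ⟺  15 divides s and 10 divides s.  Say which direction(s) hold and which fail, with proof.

Only the forward implication holds.

(⇐) This fails: take s = 30. Both 15 ∣ 30 and 10 ∣ 30, yet 30 is not a multiple of 90 (since 30 = 0·90 + 30), so 90 ∤ 30.

(⇒) If 90 ∣ s, write s = 90q. Since 90 = 6·15, s = 15·(6q), so 15 ∣ s; and since 90 = 9·10, s = 10·(9q), so 10 ∣ s.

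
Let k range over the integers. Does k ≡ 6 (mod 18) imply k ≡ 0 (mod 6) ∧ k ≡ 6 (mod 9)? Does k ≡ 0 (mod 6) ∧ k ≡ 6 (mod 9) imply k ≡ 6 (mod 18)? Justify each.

(⟹) Suppose k ≡ 6 (mod 18); write k = 18j + 6. Since 6 ∣ 18, reducing mod 6 gives k ≡ 6 ≡ 0 (mod 6); since 9 ∣ 18, reducing mod 9 gives k ≡ 6 (mod 9).

(⟸) Conversely, if k ≡ 0 (mod 6) and k ≡ 6 (mod 9), then by the Chinese remainder theorem k ≡ 6 (mod 18). This is exactly k ≡ 6 (mod 18).

Both directions hold.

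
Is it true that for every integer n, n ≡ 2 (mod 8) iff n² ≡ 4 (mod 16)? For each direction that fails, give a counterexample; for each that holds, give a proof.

(⇒) Suppose n ≡ 2 (mod 8). Working modulo 16, n ∈ {2, 10}; for each such r, r² ≡ 4 (mod 16).

(⇐) This fails: take n = 6. Then 6² = 36 ≡ 4 (mod 16), yet 6 ≡ 6 (mod 8), not 2.

Only the forward direction holds.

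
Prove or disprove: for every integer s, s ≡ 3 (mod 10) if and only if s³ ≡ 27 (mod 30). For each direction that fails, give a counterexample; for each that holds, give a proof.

[⇒] This fails: take s = 13. Then 13 ≡ 3 (mod 10), but 13³ = 2197 ≡ 7 (mod 30), not 27.

[⇐] Conversely, the residues r modulo 30 with r³ ≡ 27 (mod 30) are exactly {3}, and each is ≡ 3 (mod 10).

Only the converse holds.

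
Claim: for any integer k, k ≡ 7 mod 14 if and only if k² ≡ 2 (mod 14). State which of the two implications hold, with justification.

(⇒) fails and (⇐) fails.

[⇒] This fails: take k = 7. Then 7 ≡ 7 (mod 14), but 7² = 49 ≡ 7 (mod 14), not 2.

[⇐] This fails: take k = 4. Then 4² = 16 ≡ 2 (mod 14), yet 4 ≡ 4 (mod 14), not 7.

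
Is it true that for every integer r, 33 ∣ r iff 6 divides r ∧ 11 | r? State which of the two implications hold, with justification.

(⇒) fails; (⇐) holds.

[⇒] This fails: take r = 33. Certainly 33 ∣ 33, but 6 ∤ 33.

[⇐] Suppose 6 ∣ r and 11 ∣ r. Any common multiple of 6 and 11 is a multiple of their lcm; here gcd(6, 11) = 1, so lcm(6, 11) = 6·11 = 66, so 66 ∣ r. Since 33 ∣ 66, it follows that 33 ∣ r.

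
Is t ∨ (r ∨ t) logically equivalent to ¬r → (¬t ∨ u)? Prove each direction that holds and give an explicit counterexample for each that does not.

(⇒) fails and (⇐) fails.

(→) This fails. Under r = F, t = T, u = F, the left side is true but the right side is false.

(←) This fails. Under r = F, t = F, u = F, the left side is false but the right side is true.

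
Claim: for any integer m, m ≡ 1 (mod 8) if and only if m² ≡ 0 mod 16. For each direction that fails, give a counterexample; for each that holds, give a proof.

Forward direction. This fails: take m = 1. Then 1 ≡ 1 (mod 8), but 1² = 1 ≡ 1 (mod 16), not 0.

Converse. This fails: take m = 0. Then 0² = 0 ≡ 0 (mod 16), yet 0 ≡ 0 (mod 8), not 1.

(⇒) fails and (⇐) fails.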